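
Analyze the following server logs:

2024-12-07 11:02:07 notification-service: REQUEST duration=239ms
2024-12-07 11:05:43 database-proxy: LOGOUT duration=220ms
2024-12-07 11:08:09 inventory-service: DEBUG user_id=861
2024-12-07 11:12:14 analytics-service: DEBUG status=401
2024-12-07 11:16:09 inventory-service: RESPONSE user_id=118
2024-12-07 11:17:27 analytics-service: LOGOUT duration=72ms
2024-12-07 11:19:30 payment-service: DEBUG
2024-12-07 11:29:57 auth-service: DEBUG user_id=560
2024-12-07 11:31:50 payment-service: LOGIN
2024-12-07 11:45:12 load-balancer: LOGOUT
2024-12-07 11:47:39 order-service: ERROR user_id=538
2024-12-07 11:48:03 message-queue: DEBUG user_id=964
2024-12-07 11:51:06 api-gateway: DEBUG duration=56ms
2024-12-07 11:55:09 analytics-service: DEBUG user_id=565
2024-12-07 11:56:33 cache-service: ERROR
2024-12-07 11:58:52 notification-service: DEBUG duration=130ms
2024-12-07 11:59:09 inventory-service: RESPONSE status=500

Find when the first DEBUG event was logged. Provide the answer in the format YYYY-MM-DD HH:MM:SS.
2024-12-07 11:08:09

To find the first event:

1. Filter for all DEBUG events
2. Sort by timestamp
3. Select the first one
4. Timestamp: 2024-12-07 11:08:09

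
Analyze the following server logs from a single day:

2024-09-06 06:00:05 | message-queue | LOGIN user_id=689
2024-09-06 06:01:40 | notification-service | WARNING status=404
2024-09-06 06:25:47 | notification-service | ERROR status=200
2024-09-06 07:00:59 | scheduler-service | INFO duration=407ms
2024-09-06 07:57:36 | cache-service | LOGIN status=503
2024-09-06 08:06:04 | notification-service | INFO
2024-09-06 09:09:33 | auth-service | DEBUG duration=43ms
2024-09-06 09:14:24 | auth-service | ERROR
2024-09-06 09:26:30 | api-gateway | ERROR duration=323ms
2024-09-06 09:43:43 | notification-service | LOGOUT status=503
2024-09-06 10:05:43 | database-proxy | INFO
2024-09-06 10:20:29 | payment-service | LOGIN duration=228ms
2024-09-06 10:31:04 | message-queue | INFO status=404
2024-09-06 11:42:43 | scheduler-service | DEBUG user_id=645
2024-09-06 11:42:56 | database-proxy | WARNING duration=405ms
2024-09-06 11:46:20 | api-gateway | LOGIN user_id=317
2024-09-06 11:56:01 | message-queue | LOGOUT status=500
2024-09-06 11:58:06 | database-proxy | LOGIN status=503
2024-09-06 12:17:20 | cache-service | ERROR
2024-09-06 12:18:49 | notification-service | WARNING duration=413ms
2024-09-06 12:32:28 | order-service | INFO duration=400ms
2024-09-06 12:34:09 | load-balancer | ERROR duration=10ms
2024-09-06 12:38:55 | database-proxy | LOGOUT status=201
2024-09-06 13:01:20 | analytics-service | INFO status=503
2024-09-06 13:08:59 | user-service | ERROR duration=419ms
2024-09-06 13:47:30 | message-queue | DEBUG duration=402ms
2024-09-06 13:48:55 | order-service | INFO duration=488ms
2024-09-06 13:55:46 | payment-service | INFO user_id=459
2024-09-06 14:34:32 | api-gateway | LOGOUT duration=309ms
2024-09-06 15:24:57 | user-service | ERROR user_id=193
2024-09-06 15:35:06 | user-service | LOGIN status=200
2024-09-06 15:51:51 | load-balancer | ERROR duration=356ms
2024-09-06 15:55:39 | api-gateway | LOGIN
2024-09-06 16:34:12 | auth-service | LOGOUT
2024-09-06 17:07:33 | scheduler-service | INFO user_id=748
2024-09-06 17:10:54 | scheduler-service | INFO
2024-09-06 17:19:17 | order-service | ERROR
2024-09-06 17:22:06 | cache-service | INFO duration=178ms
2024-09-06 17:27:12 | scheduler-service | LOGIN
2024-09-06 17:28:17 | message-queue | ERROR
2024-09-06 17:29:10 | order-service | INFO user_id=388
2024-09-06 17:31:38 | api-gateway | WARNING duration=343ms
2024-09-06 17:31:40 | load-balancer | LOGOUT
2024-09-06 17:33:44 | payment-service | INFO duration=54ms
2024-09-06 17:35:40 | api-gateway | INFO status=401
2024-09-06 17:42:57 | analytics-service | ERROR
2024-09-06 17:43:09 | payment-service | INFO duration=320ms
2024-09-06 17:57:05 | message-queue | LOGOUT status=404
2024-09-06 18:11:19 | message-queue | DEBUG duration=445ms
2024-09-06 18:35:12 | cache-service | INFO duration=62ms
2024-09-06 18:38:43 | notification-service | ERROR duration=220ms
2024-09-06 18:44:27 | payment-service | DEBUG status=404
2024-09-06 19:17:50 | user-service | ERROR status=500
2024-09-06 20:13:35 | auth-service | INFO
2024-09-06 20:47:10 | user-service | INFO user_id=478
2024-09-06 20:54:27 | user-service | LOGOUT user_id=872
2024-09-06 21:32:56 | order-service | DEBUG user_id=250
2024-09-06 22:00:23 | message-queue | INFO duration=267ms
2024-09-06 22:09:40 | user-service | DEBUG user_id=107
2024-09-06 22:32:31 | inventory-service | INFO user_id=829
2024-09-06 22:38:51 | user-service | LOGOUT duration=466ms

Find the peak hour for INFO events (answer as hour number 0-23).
17

To find the peak hour:

1. Group all INFO events by hour
2. Count events in each hour
3. Find hour with maximum count
4. Peak hour: 17 (with 7 events)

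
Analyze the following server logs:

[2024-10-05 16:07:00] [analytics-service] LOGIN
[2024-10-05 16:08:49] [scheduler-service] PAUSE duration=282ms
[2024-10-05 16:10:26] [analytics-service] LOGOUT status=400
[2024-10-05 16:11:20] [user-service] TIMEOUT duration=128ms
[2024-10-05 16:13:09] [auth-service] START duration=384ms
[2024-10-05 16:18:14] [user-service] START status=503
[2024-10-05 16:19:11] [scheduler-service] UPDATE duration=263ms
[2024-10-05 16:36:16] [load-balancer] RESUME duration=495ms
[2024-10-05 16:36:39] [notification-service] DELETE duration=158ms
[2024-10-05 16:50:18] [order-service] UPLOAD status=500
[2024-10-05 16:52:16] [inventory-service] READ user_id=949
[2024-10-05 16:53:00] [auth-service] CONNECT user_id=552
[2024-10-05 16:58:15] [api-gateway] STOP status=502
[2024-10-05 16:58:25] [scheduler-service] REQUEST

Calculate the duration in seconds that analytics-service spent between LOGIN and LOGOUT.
206

To calculate state duration:

1. Find LOGIN event for analytics-service: 2024-10-05 16:07:00
2. Find LOGOUT event for analytics-service: 2024-10-05 16:10:26
3. Calculate duration: 2024-10-05 16:10:26 - 2024-10-05 16:07:00 = 206 seconds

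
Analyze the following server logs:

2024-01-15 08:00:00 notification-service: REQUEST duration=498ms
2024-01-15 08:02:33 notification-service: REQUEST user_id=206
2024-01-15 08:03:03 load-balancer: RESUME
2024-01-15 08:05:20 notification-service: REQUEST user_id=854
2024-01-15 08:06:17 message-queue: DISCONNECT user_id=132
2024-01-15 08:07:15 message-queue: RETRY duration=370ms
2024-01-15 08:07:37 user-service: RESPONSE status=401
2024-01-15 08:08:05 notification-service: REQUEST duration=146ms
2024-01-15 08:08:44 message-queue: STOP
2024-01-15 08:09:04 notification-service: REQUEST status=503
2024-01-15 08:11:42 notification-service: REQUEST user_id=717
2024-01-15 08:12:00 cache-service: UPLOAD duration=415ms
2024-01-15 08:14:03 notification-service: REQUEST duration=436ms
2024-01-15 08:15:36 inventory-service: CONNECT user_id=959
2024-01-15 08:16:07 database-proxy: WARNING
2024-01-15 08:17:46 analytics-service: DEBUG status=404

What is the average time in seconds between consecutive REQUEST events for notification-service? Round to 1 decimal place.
140.5

To calculate average interval:

1. Find all REQUEST events for notification-service in order
2. Calculate time gaps between consecutive events
3. Compute mean of gaps: 843 / 6 = 140.5 seconds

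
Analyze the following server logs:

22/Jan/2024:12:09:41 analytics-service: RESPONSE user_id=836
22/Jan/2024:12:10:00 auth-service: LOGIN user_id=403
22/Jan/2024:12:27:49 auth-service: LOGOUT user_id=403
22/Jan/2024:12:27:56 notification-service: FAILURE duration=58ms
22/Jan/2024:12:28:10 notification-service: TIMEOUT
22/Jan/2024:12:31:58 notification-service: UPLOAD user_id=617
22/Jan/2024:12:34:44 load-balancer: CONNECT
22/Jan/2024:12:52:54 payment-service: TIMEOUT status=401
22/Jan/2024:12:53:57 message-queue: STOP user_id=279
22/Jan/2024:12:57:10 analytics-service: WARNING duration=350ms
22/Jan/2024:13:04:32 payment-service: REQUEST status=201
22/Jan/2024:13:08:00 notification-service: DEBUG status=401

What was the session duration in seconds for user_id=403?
1069

To calculate session duration:

1. Find LOGIN event for user_id=403: 22/Jan/2024:12:10:00
2. Find LOGOUT event for user_id=403: 22/Jan/2024:12:27:49
3. Session duration: 22/Jan/2024:12:27:49 - 22/Jan/2024:12:10:00 = 1069 seconds (17 minutes)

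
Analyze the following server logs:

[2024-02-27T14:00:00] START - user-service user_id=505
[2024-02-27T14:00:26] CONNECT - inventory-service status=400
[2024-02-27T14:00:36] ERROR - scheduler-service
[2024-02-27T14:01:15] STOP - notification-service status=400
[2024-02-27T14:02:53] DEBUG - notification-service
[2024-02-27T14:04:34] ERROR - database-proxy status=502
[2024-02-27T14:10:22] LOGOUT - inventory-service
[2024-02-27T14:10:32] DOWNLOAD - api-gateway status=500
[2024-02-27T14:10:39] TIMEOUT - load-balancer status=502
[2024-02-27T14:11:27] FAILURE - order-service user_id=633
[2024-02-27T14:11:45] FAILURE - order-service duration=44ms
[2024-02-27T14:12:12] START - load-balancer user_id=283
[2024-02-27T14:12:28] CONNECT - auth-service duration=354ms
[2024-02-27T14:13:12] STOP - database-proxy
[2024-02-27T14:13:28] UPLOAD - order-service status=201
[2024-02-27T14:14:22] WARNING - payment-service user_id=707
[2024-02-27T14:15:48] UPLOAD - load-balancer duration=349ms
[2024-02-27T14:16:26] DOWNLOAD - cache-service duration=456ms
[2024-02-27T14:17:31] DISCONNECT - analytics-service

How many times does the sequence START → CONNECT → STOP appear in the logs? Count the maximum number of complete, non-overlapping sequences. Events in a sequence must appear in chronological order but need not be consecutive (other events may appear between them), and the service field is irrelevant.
2

To count sequences:

1. Look for pattern: START → CONNECT → STOP
2. Greedily scan the log in chronological order, matching each sequence element in turn (ignoring service)
3. Each time the full pattern completes, increment the count and restart matching from the next event
4. Complete non-overlapping sequences found: 2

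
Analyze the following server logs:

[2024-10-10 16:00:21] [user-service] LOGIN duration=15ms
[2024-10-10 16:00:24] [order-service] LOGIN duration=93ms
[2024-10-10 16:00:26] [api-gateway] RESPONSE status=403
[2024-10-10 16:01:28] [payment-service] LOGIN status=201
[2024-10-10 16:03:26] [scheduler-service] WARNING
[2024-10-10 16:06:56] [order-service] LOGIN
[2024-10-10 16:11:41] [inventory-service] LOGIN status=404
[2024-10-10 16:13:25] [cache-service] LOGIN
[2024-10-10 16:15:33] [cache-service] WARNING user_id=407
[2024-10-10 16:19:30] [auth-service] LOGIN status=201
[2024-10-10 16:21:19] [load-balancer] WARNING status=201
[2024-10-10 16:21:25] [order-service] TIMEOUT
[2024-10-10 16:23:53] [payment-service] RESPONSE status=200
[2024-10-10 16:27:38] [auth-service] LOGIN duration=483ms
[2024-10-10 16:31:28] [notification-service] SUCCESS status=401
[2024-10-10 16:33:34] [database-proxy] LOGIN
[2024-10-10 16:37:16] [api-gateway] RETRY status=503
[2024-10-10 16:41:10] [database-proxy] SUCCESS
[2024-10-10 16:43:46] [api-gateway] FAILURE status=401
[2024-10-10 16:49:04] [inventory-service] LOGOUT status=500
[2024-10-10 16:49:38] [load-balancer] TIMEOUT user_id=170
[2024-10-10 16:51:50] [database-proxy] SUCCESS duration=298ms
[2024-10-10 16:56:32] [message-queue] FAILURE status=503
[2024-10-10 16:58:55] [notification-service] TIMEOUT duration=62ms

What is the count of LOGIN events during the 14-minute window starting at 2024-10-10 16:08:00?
3

To count events in the time window:

1. Window boundaries: 2024-10-10 16:08:00 to 2024-10-10 16:22:00
2. Filter for LOGIN events within this window
3. Count matching events: 3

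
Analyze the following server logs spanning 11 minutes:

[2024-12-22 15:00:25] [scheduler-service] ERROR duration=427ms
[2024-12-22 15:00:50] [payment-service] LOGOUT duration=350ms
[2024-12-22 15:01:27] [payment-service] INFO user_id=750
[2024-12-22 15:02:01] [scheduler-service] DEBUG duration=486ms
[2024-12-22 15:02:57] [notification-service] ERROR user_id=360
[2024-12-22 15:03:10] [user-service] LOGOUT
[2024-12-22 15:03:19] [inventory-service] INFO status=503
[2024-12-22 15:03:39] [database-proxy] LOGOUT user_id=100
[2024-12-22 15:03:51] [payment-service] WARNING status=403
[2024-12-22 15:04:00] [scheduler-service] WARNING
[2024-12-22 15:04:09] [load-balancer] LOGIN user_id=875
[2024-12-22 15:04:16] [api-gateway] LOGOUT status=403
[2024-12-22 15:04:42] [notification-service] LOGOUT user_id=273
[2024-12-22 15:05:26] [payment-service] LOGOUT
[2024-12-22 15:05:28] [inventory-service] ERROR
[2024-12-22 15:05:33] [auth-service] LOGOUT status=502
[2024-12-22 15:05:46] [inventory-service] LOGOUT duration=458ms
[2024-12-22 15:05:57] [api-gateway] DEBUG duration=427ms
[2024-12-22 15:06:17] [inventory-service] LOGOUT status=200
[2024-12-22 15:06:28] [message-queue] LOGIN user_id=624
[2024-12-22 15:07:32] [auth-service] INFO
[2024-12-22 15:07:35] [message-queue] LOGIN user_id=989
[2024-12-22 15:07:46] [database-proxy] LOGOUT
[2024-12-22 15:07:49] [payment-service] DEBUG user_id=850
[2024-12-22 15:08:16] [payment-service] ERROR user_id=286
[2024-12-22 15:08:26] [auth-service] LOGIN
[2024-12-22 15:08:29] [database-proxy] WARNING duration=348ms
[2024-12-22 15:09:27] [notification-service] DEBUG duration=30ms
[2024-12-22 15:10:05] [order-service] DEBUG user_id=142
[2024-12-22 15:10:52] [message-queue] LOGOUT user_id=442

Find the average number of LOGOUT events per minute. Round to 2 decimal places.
1.0

To calculate the rate:

1. Count total LOGOUT events: 11
2. Total time period: 11 minutes
3. Rate = 11 / 11 = 1.0 events per minute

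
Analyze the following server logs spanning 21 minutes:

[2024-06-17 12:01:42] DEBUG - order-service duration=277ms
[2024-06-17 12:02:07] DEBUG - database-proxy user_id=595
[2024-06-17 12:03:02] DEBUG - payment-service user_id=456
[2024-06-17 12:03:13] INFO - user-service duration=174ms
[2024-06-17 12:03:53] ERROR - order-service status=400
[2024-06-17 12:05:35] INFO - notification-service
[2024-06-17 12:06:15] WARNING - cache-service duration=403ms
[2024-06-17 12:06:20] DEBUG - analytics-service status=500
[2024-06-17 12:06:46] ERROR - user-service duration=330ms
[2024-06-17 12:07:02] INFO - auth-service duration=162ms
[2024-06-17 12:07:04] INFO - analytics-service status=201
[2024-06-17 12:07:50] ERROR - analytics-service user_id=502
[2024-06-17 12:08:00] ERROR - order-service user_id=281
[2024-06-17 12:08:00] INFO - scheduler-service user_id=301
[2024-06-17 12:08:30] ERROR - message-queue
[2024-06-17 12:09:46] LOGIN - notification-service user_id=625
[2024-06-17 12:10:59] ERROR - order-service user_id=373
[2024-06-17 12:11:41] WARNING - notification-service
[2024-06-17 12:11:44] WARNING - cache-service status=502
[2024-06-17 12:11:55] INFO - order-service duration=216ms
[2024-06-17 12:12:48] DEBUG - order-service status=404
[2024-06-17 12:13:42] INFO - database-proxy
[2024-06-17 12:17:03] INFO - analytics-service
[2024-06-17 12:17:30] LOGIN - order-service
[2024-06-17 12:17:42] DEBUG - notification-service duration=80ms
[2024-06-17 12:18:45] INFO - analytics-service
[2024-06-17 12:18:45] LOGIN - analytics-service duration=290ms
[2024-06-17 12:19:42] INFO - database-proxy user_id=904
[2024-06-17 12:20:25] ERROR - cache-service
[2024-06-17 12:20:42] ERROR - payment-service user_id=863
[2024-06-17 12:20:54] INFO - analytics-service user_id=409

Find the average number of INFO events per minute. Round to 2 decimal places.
0.52

To calculate the rate:

1. Count total INFO events: 11
2. Total time period: 21 minutes
3. Rate = 11 / 21 = 0.52 events per minute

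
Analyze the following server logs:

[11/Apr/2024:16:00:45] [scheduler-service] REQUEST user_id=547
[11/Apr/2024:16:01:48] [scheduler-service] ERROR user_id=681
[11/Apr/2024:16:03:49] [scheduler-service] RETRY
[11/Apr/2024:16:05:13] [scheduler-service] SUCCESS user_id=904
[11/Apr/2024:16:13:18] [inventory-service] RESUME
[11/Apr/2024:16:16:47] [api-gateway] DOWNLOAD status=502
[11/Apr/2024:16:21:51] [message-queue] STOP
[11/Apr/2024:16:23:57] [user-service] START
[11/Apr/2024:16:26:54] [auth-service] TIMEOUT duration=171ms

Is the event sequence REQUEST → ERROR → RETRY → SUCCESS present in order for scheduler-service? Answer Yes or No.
Yes

To verify sequence order:

1. Find all events in sequence REQUEST → ERROR → RETRY → SUCCESS for scheduler-service
2. Extract their timestamps
3. Check if timestamps are in ascending order
4. Result: Yes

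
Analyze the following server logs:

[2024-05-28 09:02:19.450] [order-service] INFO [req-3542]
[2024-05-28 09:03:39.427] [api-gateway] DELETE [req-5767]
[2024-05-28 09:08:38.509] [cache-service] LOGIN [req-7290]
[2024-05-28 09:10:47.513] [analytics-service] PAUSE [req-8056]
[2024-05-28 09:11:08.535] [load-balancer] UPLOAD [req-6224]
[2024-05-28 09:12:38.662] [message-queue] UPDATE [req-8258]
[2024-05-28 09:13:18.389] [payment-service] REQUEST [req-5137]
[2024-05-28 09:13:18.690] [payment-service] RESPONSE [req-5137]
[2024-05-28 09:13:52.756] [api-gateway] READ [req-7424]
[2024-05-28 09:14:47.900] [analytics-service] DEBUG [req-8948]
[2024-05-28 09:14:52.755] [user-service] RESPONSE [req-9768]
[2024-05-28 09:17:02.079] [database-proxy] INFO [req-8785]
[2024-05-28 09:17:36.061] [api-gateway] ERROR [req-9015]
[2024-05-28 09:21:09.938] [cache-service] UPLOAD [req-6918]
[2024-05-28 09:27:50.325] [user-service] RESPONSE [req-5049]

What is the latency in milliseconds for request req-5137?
301

To calculate latency:

1. Find REQUEST with id req-5137: 2024-05-28 09:13:18.389
2. Find RESPONSE with id req-5137: 2024-05-28 09:13:18.690
3. Latency: 2024-05-28 09:13:18.690 - 2024-05-28 09:13:18.389 = 301ms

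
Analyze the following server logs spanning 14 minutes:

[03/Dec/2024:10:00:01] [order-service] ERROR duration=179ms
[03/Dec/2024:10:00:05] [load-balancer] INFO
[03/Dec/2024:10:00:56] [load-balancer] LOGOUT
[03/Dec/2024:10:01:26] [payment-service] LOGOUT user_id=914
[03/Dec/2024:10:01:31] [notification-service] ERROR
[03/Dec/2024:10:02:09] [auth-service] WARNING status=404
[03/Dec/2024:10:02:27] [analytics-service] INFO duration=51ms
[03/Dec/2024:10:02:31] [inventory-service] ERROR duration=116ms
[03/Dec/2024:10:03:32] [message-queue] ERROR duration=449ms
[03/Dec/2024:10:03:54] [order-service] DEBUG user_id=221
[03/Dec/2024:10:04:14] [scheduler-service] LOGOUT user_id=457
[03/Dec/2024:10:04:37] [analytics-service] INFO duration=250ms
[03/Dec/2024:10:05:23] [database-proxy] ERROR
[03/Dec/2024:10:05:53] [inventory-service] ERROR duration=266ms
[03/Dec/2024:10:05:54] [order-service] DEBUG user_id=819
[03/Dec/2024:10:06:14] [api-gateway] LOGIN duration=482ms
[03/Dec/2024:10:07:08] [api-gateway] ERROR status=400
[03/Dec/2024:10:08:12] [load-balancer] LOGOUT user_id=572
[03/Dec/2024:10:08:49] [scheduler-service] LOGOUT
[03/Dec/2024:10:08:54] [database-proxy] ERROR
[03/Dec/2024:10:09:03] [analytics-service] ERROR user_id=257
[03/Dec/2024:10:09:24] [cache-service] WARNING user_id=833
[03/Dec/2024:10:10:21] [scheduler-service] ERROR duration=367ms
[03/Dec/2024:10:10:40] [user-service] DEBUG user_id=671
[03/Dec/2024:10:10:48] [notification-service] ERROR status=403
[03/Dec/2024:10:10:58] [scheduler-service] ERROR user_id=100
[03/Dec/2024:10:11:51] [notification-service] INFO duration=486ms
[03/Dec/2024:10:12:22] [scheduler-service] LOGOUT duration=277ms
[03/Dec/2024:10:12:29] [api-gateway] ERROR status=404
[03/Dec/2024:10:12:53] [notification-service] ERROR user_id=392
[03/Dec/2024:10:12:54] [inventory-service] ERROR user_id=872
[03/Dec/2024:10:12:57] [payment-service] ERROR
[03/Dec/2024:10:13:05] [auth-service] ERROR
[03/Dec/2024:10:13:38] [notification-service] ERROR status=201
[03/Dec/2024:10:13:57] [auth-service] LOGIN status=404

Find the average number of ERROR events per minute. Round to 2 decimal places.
1.29

To calculate the rate:

1. Count total ERROR events: 18
2. Total time period: 14 minutes
3. Rate = 18 / 14 = 1.29 events per minute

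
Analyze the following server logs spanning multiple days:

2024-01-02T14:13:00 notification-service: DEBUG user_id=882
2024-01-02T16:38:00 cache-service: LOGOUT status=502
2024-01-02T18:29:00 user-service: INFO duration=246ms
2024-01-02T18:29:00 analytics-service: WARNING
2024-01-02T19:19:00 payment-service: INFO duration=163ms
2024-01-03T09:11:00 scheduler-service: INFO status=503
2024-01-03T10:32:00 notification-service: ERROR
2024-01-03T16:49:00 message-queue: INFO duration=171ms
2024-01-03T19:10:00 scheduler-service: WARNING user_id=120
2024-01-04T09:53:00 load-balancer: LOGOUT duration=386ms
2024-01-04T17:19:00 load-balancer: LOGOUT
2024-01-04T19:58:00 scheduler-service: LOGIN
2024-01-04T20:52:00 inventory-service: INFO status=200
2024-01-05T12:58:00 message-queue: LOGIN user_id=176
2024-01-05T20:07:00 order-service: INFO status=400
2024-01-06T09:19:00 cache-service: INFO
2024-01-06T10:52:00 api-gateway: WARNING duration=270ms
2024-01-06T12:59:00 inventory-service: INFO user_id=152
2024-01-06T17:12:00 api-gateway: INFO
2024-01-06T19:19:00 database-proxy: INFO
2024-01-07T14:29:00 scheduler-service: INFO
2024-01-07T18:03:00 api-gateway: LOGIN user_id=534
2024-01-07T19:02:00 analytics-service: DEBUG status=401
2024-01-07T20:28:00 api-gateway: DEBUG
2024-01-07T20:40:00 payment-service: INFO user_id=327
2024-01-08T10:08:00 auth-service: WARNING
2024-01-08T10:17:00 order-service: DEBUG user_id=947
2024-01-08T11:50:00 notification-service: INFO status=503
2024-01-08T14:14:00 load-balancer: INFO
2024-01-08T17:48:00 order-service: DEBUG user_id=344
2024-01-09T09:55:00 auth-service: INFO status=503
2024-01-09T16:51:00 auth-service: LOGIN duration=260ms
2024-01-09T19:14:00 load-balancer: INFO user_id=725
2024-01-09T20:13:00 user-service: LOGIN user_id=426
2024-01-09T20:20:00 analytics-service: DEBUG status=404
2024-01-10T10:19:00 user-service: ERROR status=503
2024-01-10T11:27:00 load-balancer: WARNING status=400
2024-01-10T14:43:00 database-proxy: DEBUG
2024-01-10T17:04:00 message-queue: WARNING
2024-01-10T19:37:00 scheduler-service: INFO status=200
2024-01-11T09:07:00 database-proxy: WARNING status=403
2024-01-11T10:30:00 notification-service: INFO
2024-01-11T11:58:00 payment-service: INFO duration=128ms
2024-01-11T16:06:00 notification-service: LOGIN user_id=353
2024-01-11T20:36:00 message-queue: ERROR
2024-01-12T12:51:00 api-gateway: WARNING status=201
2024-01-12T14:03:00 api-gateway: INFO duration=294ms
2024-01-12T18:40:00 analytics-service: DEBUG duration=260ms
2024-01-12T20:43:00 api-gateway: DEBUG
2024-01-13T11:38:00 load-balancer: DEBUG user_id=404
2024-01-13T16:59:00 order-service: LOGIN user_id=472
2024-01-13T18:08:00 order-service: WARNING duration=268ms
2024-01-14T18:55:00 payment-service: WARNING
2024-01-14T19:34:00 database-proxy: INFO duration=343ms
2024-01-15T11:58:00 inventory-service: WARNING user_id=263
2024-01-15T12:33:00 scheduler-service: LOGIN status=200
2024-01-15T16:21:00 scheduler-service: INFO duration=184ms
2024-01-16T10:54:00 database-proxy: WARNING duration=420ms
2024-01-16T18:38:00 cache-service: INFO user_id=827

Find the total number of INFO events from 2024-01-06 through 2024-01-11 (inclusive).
13

To filter by date range:

1. Date range: 2024-01-06 through 2024-01-11, both dates inclusive
2. Filter for INFO events whose date falls in this range
3. Count matching events: 13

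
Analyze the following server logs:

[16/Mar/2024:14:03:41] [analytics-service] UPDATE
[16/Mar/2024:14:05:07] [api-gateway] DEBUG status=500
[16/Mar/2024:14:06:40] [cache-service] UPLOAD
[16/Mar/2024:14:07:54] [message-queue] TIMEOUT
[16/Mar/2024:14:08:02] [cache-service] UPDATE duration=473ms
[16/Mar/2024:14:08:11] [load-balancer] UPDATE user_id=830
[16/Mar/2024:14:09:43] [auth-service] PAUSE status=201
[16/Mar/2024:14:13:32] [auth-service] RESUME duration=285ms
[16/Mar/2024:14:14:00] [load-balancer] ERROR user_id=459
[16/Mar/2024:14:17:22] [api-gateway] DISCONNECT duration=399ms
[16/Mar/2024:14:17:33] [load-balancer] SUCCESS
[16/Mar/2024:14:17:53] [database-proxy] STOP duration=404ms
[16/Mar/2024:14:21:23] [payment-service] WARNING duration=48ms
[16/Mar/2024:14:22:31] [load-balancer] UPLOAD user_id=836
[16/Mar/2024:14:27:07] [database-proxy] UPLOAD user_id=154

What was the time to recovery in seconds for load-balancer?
213

To calculate recovery time:

1. Find ERROR event for load-balancer: 16/Mar/2024:14:14:00
2. Find next SUCCESS event for load-balancer: 16/Mar/2024:14:17:33
3. Recovery time: 16/Mar/2024:14:17:33 - 16/Mar/2024:14:14:00 = 213 seconds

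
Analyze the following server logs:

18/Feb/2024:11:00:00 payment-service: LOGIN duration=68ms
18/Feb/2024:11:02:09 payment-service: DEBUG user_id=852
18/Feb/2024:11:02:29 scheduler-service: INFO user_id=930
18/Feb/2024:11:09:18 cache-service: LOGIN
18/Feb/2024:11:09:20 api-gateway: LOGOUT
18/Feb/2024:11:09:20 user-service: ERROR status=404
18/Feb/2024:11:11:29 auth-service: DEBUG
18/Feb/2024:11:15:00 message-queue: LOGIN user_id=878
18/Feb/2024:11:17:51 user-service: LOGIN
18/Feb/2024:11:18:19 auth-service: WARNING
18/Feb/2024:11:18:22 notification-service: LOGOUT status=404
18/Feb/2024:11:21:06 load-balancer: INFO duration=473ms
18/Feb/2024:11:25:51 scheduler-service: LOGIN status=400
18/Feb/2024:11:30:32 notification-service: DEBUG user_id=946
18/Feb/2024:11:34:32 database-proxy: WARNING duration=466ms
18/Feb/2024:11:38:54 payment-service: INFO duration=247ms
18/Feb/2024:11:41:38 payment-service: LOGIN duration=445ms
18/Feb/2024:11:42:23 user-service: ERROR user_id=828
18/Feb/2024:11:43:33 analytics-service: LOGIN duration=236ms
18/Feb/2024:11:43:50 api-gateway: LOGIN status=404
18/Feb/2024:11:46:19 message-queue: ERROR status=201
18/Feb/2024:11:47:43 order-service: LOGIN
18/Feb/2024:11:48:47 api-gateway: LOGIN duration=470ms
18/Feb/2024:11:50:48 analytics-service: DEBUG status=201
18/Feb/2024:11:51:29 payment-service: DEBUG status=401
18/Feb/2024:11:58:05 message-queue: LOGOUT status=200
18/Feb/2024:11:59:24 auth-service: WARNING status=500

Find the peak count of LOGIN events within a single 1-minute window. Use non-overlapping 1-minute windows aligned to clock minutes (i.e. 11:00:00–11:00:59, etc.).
2

To find the burst window:

1. Divide the log period into non-overlapping 1-minute windows starting at 11:00
2. Count LOGIN events in each window
3. Find the window with maximum count
4. Maximum events in a window: 2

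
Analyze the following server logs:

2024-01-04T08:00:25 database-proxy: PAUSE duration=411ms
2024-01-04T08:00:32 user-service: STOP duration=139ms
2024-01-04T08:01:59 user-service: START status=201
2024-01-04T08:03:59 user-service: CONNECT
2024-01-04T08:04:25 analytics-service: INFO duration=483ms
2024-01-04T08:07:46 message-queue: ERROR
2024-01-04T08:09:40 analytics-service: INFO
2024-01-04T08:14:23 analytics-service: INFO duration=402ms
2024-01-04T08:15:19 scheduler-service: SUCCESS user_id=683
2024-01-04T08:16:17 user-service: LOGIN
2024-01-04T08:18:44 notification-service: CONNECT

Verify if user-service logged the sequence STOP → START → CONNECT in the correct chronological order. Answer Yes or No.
Yes

To verify sequence order:

1. Find all events in sequence STOP → START → CONNECT for user-service
2. Extract their timestamps
3. Check if timestamps are in ascending order
4. Result: Yes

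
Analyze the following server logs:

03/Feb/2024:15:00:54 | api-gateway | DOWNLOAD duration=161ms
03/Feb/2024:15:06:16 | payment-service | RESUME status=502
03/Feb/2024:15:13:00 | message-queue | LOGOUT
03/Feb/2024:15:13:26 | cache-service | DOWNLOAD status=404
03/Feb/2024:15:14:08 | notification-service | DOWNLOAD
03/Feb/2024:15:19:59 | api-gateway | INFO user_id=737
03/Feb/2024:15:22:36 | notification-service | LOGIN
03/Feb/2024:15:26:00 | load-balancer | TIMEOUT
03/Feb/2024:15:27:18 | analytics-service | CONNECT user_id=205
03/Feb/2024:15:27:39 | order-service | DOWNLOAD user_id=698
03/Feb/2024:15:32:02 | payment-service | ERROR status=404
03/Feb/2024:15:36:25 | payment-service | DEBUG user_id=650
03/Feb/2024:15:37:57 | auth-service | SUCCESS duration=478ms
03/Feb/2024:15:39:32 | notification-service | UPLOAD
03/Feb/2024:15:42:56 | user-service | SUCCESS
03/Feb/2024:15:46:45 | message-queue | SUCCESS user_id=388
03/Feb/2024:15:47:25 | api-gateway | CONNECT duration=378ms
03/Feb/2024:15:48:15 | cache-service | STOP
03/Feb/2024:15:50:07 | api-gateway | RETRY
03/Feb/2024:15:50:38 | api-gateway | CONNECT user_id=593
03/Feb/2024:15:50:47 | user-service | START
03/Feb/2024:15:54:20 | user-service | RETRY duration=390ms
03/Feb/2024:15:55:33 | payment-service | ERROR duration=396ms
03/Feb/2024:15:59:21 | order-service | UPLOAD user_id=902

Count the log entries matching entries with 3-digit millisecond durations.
5

To find matching entries:

1. Pattern to match: entries with 3-digit millisecond durations
2. Scan each log entry for the pattern
3. Count matches: 5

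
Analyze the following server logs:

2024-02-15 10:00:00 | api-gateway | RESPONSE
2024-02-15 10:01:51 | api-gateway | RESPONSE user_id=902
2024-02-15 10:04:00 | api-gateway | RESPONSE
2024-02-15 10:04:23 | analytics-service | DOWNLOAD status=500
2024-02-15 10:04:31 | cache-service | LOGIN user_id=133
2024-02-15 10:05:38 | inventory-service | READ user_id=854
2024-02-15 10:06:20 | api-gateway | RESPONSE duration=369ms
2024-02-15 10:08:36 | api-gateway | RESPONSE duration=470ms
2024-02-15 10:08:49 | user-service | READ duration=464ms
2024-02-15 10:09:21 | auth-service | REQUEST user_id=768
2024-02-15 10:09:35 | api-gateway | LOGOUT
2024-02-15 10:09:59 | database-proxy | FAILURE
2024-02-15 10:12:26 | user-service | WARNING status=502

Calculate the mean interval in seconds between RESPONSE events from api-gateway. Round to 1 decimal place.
129.0

To calculate average interval:

1. Find all RESPONSE events for api-gateway in order
2. Calculate time gaps between consecutive events
3. Compute mean of gaps: 516 / 4 = 129.0 seconds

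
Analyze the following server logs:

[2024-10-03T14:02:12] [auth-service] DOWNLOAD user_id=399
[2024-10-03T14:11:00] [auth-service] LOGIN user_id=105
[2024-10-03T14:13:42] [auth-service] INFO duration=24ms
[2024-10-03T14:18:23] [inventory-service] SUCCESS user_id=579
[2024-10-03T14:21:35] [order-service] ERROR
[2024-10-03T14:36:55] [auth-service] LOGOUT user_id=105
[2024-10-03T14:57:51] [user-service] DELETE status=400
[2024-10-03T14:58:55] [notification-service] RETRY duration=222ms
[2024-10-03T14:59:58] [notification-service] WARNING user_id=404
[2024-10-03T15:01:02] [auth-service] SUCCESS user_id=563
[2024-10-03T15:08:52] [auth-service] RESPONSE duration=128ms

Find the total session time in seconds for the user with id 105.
1555

To calculate session duration:

1. Find LOGIN event for user_id=105: 2024-10-03T14:11:00
2. Find LOGOUT event for user_id=105: 2024-10-03T14:36:55
3. Session duration: 2024-10-03T14:36:55 - 2024-10-03T14:11:00 = 1555 seconds (25 minutes)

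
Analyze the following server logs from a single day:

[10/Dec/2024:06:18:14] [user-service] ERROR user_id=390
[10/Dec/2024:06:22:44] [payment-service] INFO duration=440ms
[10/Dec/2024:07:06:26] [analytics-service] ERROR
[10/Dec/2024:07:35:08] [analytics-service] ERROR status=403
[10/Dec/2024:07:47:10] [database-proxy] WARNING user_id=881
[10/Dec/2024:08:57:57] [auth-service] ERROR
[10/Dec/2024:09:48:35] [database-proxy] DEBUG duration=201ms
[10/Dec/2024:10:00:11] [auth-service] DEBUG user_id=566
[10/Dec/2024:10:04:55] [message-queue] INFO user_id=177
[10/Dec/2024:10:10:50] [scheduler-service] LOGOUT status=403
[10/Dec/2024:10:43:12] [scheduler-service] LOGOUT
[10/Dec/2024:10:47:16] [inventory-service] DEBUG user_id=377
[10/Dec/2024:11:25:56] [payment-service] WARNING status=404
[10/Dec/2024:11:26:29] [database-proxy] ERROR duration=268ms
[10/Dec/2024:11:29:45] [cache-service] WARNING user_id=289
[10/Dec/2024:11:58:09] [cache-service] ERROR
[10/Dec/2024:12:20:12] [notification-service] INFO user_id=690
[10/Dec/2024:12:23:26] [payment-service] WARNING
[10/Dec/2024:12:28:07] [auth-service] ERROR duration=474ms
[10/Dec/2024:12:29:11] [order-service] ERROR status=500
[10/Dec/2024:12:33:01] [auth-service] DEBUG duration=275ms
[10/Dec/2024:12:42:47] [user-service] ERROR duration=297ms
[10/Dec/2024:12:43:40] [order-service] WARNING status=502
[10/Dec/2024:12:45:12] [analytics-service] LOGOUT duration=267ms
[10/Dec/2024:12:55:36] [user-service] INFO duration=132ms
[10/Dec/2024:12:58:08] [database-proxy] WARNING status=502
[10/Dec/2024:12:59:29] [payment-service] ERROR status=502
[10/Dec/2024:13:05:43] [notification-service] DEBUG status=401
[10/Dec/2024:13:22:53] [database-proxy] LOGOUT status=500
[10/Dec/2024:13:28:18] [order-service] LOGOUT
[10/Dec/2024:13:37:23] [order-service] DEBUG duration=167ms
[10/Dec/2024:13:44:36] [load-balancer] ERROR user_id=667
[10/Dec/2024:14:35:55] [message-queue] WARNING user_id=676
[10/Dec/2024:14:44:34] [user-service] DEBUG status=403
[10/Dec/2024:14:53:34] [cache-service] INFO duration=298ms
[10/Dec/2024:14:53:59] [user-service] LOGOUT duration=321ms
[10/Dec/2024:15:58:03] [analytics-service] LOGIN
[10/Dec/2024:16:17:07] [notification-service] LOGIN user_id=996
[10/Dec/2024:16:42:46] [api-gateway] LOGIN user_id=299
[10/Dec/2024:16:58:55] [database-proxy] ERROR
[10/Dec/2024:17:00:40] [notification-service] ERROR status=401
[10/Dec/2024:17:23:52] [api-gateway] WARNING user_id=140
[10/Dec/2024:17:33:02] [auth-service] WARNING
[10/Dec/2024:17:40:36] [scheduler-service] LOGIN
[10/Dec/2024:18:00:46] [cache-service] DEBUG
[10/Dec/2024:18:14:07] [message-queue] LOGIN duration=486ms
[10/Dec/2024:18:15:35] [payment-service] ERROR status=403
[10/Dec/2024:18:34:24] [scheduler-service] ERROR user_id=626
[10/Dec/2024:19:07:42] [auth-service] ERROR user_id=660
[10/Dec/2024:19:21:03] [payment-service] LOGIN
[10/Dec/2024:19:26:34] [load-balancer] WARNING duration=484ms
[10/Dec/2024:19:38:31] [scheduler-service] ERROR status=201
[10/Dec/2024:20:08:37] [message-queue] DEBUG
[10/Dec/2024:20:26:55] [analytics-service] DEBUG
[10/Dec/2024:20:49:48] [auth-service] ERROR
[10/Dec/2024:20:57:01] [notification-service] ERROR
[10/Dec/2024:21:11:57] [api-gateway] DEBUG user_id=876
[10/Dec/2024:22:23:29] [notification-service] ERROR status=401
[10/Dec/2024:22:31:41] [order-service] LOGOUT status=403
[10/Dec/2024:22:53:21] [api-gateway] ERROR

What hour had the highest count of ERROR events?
12

To find the peak hour:

1. Group all ERROR events by hour
2. Count events in each hour
3. Find hour with maximum count
4. Peak hour: 12 (with 4 events)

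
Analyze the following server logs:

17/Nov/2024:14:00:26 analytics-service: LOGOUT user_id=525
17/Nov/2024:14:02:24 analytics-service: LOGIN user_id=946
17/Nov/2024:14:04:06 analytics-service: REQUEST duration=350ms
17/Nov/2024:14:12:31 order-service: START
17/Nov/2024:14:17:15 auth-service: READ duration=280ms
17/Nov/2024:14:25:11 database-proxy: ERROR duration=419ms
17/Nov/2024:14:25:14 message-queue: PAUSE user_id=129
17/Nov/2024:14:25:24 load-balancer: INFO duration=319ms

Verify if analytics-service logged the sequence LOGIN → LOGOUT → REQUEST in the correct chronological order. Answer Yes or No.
No

To verify sequence order:

1. Find all events in sequence LOGIN → LOGOUT → REQUEST for analytics-service
2. Extract their timestamps
3. Check if timestamps are in ascending order
4. Result: No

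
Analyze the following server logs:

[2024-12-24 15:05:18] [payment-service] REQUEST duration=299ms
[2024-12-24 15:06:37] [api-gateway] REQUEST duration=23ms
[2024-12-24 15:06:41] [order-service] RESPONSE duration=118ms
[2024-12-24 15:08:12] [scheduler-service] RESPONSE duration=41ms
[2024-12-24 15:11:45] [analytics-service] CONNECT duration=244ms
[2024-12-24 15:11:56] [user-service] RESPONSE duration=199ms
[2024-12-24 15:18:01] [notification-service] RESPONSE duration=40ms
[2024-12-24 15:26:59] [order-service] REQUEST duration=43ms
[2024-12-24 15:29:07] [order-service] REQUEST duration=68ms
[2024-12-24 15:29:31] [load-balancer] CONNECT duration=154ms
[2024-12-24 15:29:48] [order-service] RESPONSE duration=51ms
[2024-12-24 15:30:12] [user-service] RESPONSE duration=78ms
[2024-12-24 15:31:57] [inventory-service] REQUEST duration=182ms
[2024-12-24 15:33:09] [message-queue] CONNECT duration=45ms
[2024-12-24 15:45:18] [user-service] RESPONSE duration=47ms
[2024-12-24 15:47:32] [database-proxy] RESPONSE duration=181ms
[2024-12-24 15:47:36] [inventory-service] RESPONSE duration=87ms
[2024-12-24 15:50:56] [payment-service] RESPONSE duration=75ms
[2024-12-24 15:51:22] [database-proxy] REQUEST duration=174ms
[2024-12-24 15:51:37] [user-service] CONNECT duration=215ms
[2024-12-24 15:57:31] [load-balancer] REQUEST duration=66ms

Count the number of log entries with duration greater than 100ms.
9

To count timeouts:

1. Threshold: 100ms
2. Extract duration from each log entry
3. Count entries where duration > 100
4. Timeout count: 9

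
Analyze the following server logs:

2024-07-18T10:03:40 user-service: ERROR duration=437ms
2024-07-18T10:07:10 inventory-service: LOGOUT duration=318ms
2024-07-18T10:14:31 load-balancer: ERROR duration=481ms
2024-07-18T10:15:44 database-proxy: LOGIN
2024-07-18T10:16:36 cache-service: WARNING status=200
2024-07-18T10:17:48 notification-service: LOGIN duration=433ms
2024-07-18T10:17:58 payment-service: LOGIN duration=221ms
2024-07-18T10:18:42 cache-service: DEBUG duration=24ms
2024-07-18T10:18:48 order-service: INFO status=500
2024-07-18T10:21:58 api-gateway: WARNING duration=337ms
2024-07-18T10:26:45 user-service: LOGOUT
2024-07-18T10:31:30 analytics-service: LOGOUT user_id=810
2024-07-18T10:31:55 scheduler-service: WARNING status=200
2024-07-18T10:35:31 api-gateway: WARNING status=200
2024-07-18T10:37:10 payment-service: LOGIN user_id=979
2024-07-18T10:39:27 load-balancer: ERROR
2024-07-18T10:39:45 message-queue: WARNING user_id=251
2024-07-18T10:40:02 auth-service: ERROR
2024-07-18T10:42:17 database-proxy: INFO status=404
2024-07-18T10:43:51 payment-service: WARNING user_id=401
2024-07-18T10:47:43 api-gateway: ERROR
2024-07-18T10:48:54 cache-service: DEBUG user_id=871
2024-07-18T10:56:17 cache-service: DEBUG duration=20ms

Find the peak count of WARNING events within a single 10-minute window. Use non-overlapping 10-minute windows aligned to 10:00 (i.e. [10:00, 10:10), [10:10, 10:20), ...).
3

To find the burst window:

1. Divide the log period into non-overlapping 10-minute windows starting at 10:00
2. Count WARNING events in each window
3. Find the window with maximum count
4. Maximum events in a window: 3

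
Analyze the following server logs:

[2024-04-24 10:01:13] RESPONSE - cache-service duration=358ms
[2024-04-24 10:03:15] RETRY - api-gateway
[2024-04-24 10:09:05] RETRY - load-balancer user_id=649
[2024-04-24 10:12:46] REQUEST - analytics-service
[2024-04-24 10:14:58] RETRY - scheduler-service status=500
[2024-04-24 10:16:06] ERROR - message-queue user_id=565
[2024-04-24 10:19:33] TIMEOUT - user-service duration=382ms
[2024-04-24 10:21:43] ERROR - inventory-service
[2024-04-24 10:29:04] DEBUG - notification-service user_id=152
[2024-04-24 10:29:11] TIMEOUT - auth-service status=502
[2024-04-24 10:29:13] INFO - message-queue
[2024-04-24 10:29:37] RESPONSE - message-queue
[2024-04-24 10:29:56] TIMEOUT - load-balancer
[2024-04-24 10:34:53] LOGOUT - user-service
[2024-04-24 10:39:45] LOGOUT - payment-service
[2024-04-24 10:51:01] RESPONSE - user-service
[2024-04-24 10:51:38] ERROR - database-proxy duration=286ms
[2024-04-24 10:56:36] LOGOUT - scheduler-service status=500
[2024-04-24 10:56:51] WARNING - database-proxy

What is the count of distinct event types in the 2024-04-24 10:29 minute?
4

To count unique event types:

1. Filter events in the minute starting at 2024-04-24 10:29
2. Extract event types from matching entries
3. Count unique types: 4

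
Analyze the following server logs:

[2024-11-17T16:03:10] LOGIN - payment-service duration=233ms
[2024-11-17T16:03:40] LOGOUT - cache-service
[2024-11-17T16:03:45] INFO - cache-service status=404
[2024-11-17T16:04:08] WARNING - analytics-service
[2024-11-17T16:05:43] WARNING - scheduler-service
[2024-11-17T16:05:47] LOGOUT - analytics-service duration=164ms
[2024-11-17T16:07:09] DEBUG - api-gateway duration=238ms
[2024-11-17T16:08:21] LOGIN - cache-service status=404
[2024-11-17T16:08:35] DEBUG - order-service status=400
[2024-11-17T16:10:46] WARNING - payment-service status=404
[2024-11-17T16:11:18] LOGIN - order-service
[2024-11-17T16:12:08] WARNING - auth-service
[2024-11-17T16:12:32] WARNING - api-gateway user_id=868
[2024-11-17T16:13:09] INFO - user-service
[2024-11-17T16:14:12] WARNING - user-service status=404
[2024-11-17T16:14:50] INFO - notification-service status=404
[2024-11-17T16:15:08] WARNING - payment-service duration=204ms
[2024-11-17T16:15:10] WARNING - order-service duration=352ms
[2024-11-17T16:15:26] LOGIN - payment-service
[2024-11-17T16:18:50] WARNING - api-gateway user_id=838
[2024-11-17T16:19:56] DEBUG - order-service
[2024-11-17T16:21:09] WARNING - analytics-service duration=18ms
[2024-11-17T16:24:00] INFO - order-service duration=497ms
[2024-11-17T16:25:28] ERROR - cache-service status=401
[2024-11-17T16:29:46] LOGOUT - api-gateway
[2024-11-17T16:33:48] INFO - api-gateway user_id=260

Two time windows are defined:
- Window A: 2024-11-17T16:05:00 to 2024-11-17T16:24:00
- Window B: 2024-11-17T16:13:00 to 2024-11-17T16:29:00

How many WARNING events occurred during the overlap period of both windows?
5

To find overlap events:

1. Window A: 2024-11-17T16:05:00 to 2024-11-17T16:24:00
2. Window B: 2024-11-17T16:13:00 to 2024-11-17T16:29:00
3. Overlap period: 2024-11-17T16:13:00 to 2024-11-17T16:24:00
4. Count WARNING events in overlap: 5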